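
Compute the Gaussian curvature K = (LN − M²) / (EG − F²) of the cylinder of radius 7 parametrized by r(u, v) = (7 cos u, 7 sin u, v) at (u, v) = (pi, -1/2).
K = 0

Coefficients of the first fundamental form: E = 49, F = 0, G = 1.
Coefficients of the second fundamental form: L = -7, M = 0, N = 0.
Assemble K = (LN − M²)/(EG − F²) = 0. At (u, v) = (pi, -1/2): K = 0.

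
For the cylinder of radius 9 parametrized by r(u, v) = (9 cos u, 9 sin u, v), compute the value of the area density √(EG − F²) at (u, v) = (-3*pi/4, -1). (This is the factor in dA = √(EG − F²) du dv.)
√(EG − F²)|_{(-3*pi/4, -1)} = 9

E = 81, F = 0, G = 1, so EG − F² = 81. Taking the positive square root: √(EG − F²) = 9. At (u, v) = (-3*pi/4, -1): 9.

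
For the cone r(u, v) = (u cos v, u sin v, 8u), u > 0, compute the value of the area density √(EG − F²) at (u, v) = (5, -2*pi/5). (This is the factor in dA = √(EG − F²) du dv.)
√(EG − F²)|_{(5, -2*pi/5)} = 5*sqrt(65)

E = 65, F = 0, G = u^2, so EG − F² = 65*u^2. Taking the positive square root: √(EG − F²) = sqrt(65)*Abs(u). At (u, v) = (5, -2*pi/5): 5*sqrt(65).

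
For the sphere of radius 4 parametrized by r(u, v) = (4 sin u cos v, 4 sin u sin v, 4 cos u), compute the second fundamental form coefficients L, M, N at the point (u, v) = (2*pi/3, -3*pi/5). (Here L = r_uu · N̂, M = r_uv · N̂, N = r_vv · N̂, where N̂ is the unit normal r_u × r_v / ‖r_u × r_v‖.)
L = -4;  M = 0;  N = -3

Compute the unit normal N̂(u, v) = (sin(u)^2*cos(v)/Abs(sin(u)), sin(u)^2*sin(v)/Abs(sin(u)), sin(2*u)/(2*Abs(sin(u)))), and the second partials r_uu, r_uv, r_vv. Take dot products:
  L(u, v) = r_uu · N̂ = -4*sin(u)/Abs(sin(u)),
  M(u, v) = r_uv · N̂ = 0,
  N(u, v) = r_vv · N̂ = -4*sin(u)^3/Abs(sin(u)).
Evaluating at (u, v) = (2*pi/3, -3*pi/5):
  L = -4, M = 0, N = -3.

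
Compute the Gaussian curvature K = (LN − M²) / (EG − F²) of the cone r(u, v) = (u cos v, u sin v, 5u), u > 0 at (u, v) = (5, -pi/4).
K = 0

Coefficients of the first fundamental form: E = 26, F = 0, G = u^2.
Coefficients of the second fundamental form: L = 0, M = 0, N = 5*sqrt(26)*u^2/(26*Abs(u)).
Assemble K = (LN − M²)/(EG − F²) = 0. At (u, v) = (5, -pi/4): K = 0.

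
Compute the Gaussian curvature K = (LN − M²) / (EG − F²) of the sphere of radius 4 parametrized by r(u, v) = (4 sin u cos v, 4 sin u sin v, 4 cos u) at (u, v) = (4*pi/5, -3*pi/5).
K = 1/16

Coefficients of the first fundamental form: E = 16, F = 0, G = 16*sin(u)^2.
Coefficients of the second fundamental form: L = -4*sin(u)/Abs(sin(u)), M = 0, N = -4*sin(u)^3/Abs(sin(u)).
Assemble K = (LN − M²)/(EG − F²) = 1/16. At (u, v) = (4*pi/5, -3*pi/5): K = 1/16.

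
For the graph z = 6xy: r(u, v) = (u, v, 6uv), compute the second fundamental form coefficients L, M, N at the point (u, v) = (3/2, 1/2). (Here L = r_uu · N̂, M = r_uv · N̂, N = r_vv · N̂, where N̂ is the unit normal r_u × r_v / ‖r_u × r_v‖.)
L = 0;  M = 6*sqrt(91)/91;  N = 0

Compute the unit normal N̂(u, v) = (-6*v/sqrt(36*u^2 + 36*v^2 + 1), -6*u/sqrt(36*u^2 + 36*v^2 + 1), 1/sqrt(36*u^2 + 36*v^2 + 1)), and the second partials r_uu, r_uv, r_vv. Take dot products:
  L(u, v) = r_uu · N̂ = 0,
  M(u, v) = r_uv · N̂ = 6/sqrt(36*u^2 + 36*v^2 + 1),
  N(u, v) = r_vv · N̂ = 0.
Evaluating at (u, v) = (3/2, 1/2):
  L = 0, M = 6*sqrt(91)/91, N = 0.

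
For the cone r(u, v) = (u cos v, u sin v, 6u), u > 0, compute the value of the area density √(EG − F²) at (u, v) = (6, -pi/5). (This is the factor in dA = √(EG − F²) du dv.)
√(EG − F²)|_{(6, -pi/5)} = 6*sqrt(37)

E = 37, F = 0, G = u^2, so EG − F² = 37*u^2. Taking the positive square root: √(EG − F²) = sqrt(37)*Abs(u). At (u, v) = (6, -pi/5): 6*sqrt(37).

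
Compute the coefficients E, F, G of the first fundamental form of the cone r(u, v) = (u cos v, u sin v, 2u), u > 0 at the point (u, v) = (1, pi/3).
E = 5;  F = 0;  G = 1

Partials: r_u = (cos(v), sin(v), 2), r_v = (-u*sin(v), u*cos(v), 0). As functions of (u, v):
  E = r_u · r_u = 5,
  F = r_u · r_v = 0,
  G = r_v · r_v = u^2.
Evaluating at (u, v) = (1, pi/3): E = 5, F = 0, G = 1.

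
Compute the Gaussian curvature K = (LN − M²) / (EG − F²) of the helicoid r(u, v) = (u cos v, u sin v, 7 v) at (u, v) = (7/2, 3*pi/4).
K = -16/1225

Coefficients of the first fundamental form: E = 1, F = 0, G = u^2 + 49.
Coefficients of the second fundamental form: L = 0, M = -7/sqrt(u^2 + 49), N = 0.
Assemble K = (LN − M²)/(EG − F²) = -49/(u^2 + 49)^2. At (u, v) = (7/2, 3*pi/4): K = -16/1225.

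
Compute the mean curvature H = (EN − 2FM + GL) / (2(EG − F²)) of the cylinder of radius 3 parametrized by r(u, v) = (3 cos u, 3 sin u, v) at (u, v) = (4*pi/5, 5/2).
H = -1/6

With E = 9, F = 0, G = 1, L = -3, M = 0, N = 0, assemble
  H = (EN − 2FM + GL) / (2(EG − F²)) = -1/6.
At (u, v) = (4*pi/5, 5/2): H = -1/6.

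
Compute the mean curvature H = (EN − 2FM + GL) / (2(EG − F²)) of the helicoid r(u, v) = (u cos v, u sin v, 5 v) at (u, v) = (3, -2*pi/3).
H = 0

With E = 1, F = 0, G = u^2 + 25, L = 0, M = -5/sqrt(u^2 + 25), N = 0, assemble
  H = (EN − 2FM + GL) / (2(EG − F²)) = 0.
At (u, v) = (3, -2*pi/3): H = 0.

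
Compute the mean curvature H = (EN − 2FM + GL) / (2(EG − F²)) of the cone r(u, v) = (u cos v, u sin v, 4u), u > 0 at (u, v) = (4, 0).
H = sqrt(17)/34

With E = 17, F = 0, G = u^2, L = 0, M = 0, N = 4*sqrt(17)*u^2/(17*Abs(u)), assemble
  H = (EN − 2FM + GL) / (2(EG − F²)) = 2*sqrt(17)/(17*Abs(u)).
At (u, v) = (4, 0): H = sqrt(17)/34.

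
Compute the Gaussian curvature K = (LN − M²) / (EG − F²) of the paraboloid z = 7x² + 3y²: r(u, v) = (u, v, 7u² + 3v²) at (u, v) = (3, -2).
K = 84/3644281

Coefficients of the first fundamental form: E = 196*u^2 + 1, F = 84*u*v, G = 36*v^2 + 1.
Coefficients of the second fundamental form: L = 14/sqrt(196*u^2 + 36*v^2 + 1), M = 0, N = 6/sqrt(196*u^2 + 36*v^2 + 1).
Assemble K = (LN − M²)/(EG − F²) = 84/(38416*u^4 + 14112*u^2*v^2 + 392*u^2 + 1296*v^4 + 72*v^2 + 1). At (u, v) = (3, -2): K = 84/3644281.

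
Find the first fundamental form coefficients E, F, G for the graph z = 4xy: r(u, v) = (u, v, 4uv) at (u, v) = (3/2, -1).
E = 17;  F = -24;  G = 37

Partials: r_u = (1, 0, 4*v), r_v = (0, 1, 4*u). As functions of (u, v):
  E = r_u · r_u = 16*v^2 + 1,
  F = r_u · r_v = 16*u*v,
  G = r_v · r_v = 16*u^2 + 1.
Evaluating at (u, v) = (3/2, -1): E = 17, F = -24, G = 37.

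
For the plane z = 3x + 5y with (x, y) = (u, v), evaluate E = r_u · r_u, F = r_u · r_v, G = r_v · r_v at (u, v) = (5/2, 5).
E = 10;  F = 15;  G = 26

Partials: r_u = (1, 0, 3), r_v = (0, 1, 5). As functions of (u, v):
  E = r_u · r_u = 10,
  F = r_u · r_v = 15,
  G = r_v · r_v = 26.
Evaluating at (u, v) = (5/2, 5): E = 10, F = 15, G = 26.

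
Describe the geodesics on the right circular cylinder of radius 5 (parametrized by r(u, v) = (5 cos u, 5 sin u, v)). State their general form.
The cylinder is flat (K = 0) and locally isometric to the plane via the development (u, v) ↦ (5 u, v). Geodesics are the pre-images of straight lines: circles (v constant), vertical lines (u constant), and helices (v = c · u + d) for constants c, d.

A right cylinder has E = 5², F = 0, G = 1, so EG − F² = 5², and L = −5, M = N = 0, giving K = (LN − M²)/(EG − F²) = 0 everywhere. A flat surface is locally isometric to the Euclidean plane via the map (u, v) ↦ (5 u, v). Straight lines in the (x̃, ỹ) plane pull back to: (a) horizontal circles (v = const), (b) vertical generators (u = const), and (c) helices (5 u tan θ = v, i.e. v = c · u + d).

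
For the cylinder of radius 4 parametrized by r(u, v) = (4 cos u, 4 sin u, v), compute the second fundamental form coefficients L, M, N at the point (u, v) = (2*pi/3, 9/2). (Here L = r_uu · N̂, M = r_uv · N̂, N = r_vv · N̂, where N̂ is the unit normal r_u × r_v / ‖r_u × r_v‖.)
L = -4;  M = 0;  N = 0

Compute the unit normal N̂(u, v) = (cos(u), sin(u), 0), and the second partials r_uu, r_uv, r_vv. Take dot products:
  L(u, v) = r_uu · N̂ = -4,
  M(u, v) = r_uv · N̂ = 0,
  N(u, v) = r_vv · N̂ = 0.
Evaluating at (u, v) = (2*pi/3, 9/2):
  L = -4, M = 0, N = 0.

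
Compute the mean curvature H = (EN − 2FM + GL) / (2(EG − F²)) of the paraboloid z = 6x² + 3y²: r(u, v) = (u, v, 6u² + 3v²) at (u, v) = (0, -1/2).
H = 63*sqrt(10)/100

With E = 144*u^2 + 1, F = 72*u*v, G = 36*v^2 + 1, L = 12/sqrt(144*u^2 + 36*v^2 + 1), M = 0, N = 6/sqrt(144*u^2 + 36*v^2 + 1), assemble
  H = (EN − 2FM + GL) / (2(EG − F²)) = 9*(48*u^2 + 24*v^2 + 1)/(144*u^2 + 36*v^2 + 1)^(3/2).
At (u, v) = (0, -1/2): H = 63*sqrt(10)/100.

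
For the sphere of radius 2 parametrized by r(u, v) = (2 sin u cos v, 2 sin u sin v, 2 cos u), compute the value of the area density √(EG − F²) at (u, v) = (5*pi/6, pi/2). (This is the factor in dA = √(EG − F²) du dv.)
√(EG − F²)|_{(5*pi/6, pi/2)} = 2

E = 4, F = 0, G = 4*sin(u)^2, so EG − F² = 16*sin(u)^2. Taking the positive square root: √(EG − F²) = 4*Abs(sin(u)). At (u, v) = (5*pi/6, pi/2): 2.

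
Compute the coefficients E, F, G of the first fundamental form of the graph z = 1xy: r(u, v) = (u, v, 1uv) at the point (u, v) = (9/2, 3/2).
E = 13/4;  F = 27/4;  G = 85/4

Partials: r_u = (1, 0, v), r_v = (0, 1, u). As functions of (u, v):
  E = r_u · r_u = v^2 + 1,
  F = r_u · r_v = u*v,
  G = r_v · r_v = u^2 + 1.
Evaluating at (u, v) = (9/2, 3/2): E = 13/4, F = 27/4, G = 85/4.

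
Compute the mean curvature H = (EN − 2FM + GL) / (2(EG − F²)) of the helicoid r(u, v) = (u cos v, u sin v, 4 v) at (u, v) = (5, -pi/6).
H = 0

With E = 1, F = 0, G = u^2 + 16, L = 0, M = -4/sqrt(u^2 + 16), N = 0, assemble
  H = (EN − 2FM + GL) / (2(EG − F²)) = 0.
At (u, v) = (5, -pi/6): H = 0.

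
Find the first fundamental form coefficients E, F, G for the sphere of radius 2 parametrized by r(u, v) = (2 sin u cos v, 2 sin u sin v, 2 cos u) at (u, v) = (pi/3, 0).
E = 4;  F = 0;  G = 3

Partials: r_u = (2*cos(u)*cos(v), 2*sin(v)*cos(u), -2*sin(u)), r_v = (-2*sin(u)*sin(v), 2*sin(u)*cos(v), 0). As functions of (u, v):
  E = r_u · r_u = 4,
  F = r_u · r_v = 0,
  G = r_v · r_v = 4*sin(u)^2.
Evaluating at (u, v) = (pi/3, 0): E = 4, F = 0, G = 3.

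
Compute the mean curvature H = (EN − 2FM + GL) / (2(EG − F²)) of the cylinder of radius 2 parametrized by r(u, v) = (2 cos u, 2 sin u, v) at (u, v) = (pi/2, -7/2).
H = -1/4

With E = 4, F = 0, G = 1, L = -2, M = 0, N = 0, assemble
  H = (EN − 2FM + GL) / (2(EG − F²)) = -1/4.
At (u, v) = (pi/2, -7/2): H = -1/4.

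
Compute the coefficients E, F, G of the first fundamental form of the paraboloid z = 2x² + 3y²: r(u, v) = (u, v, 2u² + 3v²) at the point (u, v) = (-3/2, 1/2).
E = 37;  F = -18;  G = 10

Partials: r_u = (1, 0, 4*u), r_v = (0, 1, 6*v). As functions of (u, v):
  E = r_u · r_u = 16*u^2 + 1,
  F = r_u · r_v = 24*u*v,
  G = r_v · r_v = 36*v^2 + 1.
Evaluating at (u, v) = (-3/2, 1/2): E = 37, F = -18, G = 10.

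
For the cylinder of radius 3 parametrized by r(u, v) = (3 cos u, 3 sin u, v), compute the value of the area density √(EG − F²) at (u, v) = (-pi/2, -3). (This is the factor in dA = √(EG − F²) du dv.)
√(EG − F²)|_{(-pi/2, -3)} = 3

E = 9, F = 0, G = 1, so EG − F² = 9. Taking the positive square root: √(EG − F²) = 3. At (u, v) = (-pi/2, -3): 3.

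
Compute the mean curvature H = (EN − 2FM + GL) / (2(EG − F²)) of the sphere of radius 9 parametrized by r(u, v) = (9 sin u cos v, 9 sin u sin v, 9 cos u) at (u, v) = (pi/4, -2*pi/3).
H = -1/9

With E = 81, F = 0, G = 81*sin(u)^2, L = -9*sin(u)/Abs(sin(u)), M = 0, N = -9*sin(u)^3/Abs(sin(u)), assemble
  H = (EN − 2FM + GL) / (2(EG − F²)) = -sin(u)/(9*Abs(sin(u))).
At (u, v) = (pi/4, -2*pi/3): H = -1/9.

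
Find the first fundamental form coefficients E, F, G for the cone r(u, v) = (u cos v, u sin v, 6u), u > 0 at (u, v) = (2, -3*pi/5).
E = 37;  F = 0;  G = 4

Partials: r_u = (cos(v), sin(v), 6), r_v = (-u*sin(v), u*cos(v), 0). As functions of (u, v):
  E = r_u · r_u = 37,
  F = r_u · r_v = 0,
  G = r_v · r_v = u^2.
Evaluating at (u, v) = (2, -3*pi/5): E = 37, F = 0, G = 4.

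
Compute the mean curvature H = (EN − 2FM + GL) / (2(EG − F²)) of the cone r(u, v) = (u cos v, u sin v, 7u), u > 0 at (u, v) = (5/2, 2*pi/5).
H = 7*sqrt(2)/50

With E = 50, F = 0, G = u^2, L = 0, M = 0, N = 7*sqrt(2)*u^2/(10*Abs(u)), assemble
  H = (EN − 2FM + GL) / (2(EG − F²)) = 7*sqrt(2)/(20*Abs(u)).
At (u, v) = (5/2, 2*pi/5): H = 7*sqrt(2)/50.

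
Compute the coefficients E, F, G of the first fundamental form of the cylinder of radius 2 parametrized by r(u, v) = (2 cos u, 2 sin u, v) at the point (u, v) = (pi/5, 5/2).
E = 4;  F = 0;  G = 1

Partials: r_u = (-2*sin(u), 2*cos(u), 0), r_v = (0, 0, 1). As functions of (u, v):
  E = r_u · r_u = 4,
  F = r_u · r_v = 0,
  G = r_v · r_v = 1.
Evaluating at (u, v) = (pi/5, 5/2): E = 4, F = 0, G = 1.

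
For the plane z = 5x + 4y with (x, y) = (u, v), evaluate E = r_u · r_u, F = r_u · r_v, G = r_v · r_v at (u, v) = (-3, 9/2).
E = 26;  F = 20;  G = 17

Partials: r_u = (1, 0, 5), r_v = (0, 1, 4). As functions of (u, v):
  E = r_u · r_u = 26,
  F = r_u · r_v = 20,
  G = r_v · r_v = 17.
Evaluating at (u, v) = (-3, 9/2): E = 26, F = 20, G = 17.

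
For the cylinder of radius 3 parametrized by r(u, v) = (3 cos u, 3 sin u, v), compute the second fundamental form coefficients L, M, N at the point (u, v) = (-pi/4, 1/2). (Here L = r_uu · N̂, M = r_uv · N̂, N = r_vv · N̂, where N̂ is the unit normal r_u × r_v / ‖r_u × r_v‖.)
L = -3;  M = 0;  N = 0

Compute the unit normal N̂(u, v) = (cos(u), sin(u), 0), and the second partials r_uu, r_uv, r_vv. Take dot products:
  L(u, v) = r_uu · N̂ = -3,
  M(u, v) = r_uv · N̂ = 0,
  N(u, v) = r_vv · N̂ = 0.
Evaluating at (u, v) = (-pi/4, 1/2):
  L = -3, M = 0, N = 0.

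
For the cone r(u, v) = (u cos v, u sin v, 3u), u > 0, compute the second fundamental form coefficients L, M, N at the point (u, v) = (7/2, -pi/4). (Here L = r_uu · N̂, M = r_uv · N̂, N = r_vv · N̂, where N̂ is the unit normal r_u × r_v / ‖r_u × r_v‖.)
L = 0;  M = 0;  N = 21*sqrt(10)/20

Compute the unit normal N̂(u, v) = (-3*sqrt(10)*u*cos(v)/(10*Abs(u)), -3*sqrt(10)*u*sin(v)/(10*Abs(u)), sqrt(10)*u/(10*Abs(u))), and the second partials r_uu, r_uv, r_vv. Take dot products:
  L(u, v) = r_uu · N̂ = 0,
  M(u, v) = r_uv · N̂ = 0,
  N(u, v) = r_vv · N̂ = 3*sqrt(10)*u^2/(10*Abs(u)).
Evaluating at (u, v) = (7/2, -pi/4):
  L = 0, M = 0, N = 21*sqrt(10)/20.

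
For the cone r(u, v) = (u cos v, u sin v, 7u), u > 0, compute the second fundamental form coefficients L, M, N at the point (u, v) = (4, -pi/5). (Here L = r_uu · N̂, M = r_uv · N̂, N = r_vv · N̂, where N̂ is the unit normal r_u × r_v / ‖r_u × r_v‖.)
L = 0;  M = 0;  N = 14*sqrt(2)/5

Compute the unit normal N̂(u, v) = (-7*sqrt(2)*u*cos(v)/(10*Abs(u)), -7*sqrt(2)*u*sin(v)/(10*Abs(u)), sqrt(2)*u/(10*Abs(u))), and the second partials r_uu, r_uv, r_vv. Take dot products:
  L(u, v) = r_uu · N̂ = 0,
  M(u, v) = r_uv · N̂ = 0,
  N(u, v) = r_vv · N̂ = 7*sqrt(2)*u^2/(10*Abs(u)).
Evaluating at (u, v) = (4, -pi/5):
  L = 0, M = 0, N = 14*sqrt(2)/5.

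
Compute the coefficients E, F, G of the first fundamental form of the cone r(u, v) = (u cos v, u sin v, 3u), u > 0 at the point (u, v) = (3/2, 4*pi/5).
E = 10;  F = 0;  G = 9/4

Partials: r_u = (cos(v), sin(v), 3), r_v = (-u*sin(v), u*cos(v), 0). As functions of (u, v):
  E = r_u · r_u = 10,
  F = r_u · r_v = 0,
  G = r_v · r_v = u^2.
Evaluating at (u, v) = (3/2, 4*pi/5): E = 10, F = 0, G = 9/4.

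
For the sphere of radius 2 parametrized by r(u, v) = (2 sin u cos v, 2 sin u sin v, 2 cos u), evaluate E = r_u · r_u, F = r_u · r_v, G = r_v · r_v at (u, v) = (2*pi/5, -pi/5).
E = 4;  F = 0;  G = sqrt(5)/2 + 5/2

Partials: r_u = (2*cos(u)*cos(v), 2*sin(v)*cos(u), -2*sin(u)), r_v = (-2*sin(u)*sin(v), 2*sin(u)*cos(v), 0). As functions of (u, v):
  E = r_u · r_u = 4,
  F = r_u · r_v = 0,
  G = r_v · r_v = 4*sin(u)^2.
Evaluating at (u, v) = (2*pi/5, -pi/5): E = 4, F = 0, G = sqrt(5)/2 + 5/2.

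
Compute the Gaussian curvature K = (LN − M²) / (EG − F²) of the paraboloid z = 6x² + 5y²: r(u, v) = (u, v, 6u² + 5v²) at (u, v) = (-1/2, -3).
K = 120/877969

Coefficients of the first fundamental form: E = 144*u^2 + 1, F = 120*u*v, G = 100*v^2 + 1.
Coefficients of the second fundamental form: L = 12/sqrt(144*u^2 + 100*v^2 + 1), M = 0, N = 10/sqrt(144*u^2 + 100*v^2 + 1).
Assemble K = (LN − M²)/(EG − F²) = 120/(20736*u^4 + 28800*u^2*v^2 + 288*u^2 + 10000*v^4 + 200*v^2 + 1). At (u, v) = (-1/2, -3): K = 120/877969.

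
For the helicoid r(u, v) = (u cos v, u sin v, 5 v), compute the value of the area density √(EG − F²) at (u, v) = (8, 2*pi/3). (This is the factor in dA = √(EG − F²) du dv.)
√(EG − F²)|_{(8, 2*pi/3)} = sqrt(89)

E = 1, F = 0, G = u^2 + 25, so EG − F² = u^2 + 25. Taking the positive square root: √(EG − F²) = sqrt(u^2 + 25). At (u, v) = (8, 2*pi/3): sqrt(89).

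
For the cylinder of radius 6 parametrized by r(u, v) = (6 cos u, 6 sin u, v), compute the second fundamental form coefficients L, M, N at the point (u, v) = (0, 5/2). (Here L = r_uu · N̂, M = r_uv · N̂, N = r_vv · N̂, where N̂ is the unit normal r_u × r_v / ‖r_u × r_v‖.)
L = -6;  M = 0;  N = 0

Compute the unit normal N̂(u, v) = (cos(u), sin(u), 0), and the second partials r_uu, r_uv, r_vv. Take dot products:
  L(u, v) = r_uu · N̂ = -6,
  M(u, v) = r_uv · N̂ = 0,
  N(u, v) = r_vv · N̂ = 0.
Evaluating at (u, v) = (0, 5/2):
  L = -6, M = 0, N = 0.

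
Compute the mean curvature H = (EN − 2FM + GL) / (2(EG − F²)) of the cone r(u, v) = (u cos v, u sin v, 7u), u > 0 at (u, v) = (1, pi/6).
H = 7*sqrt(2)/20

With E = 50, F = 0, G = u^2, L = 0, M = 0, N = 7*sqrt(2)*u^2/(10*Abs(u)), assemble
  H = (EN − 2FM + GL) / (2(EG − F²)) = 7*sqrt(2)/(20*Abs(u)).
At (u, v) = (1, pi/6): H = 7*sqrt(2)/20.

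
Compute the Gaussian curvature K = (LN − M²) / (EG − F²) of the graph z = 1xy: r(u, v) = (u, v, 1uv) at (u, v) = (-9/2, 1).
K = -16/7921

Coefficients of the first fundamental form: E = v^2 + 1, F = u*v, G = u^2 + 1.
Coefficients of the second fundamental form: L = 0, M = 1/sqrt(u^2 + v^2 + 1), N = 0.
Assemble K = (LN − M²)/(EG − F²) = 1/((u^2*v^2 - (u^2 + 1)*(v^2 + 1))*(u^2 + v^2 + 1)). At (u, v) = (-9/2, 1): K = -16/7921.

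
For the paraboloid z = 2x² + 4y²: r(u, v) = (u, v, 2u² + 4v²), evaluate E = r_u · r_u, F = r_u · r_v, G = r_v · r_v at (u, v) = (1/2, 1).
E = 5;  F = 16;  G = 65

Partials: r_u = (1, 0, 4*u), r_v = (0, 1, 8*v). As functions of (u, v):
  E = r_u · r_u = 16*u^2 + 1,
  F = r_u · r_v = 32*u*v,
  G = r_v · r_v = 64*v^2 + 1.
Evaluating at (u, v) = (1/2, 1): E = 5, F = 16, G = 65.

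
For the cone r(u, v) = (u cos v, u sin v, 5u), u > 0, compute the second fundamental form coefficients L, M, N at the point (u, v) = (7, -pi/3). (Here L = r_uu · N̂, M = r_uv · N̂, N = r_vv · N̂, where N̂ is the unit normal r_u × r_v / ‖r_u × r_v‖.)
L = 0;  M = 0;  N = 35*sqrt(26)/26

Compute the unit normal N̂(u, v) = (-5*sqrt(26)*u*cos(v)/(26*Abs(u)), -5*sqrt(26)*u*sin(v)/(26*Abs(u)), sqrt(26)*u/(26*Abs(u))), and the second partials r_uu, r_uv, r_vv. Take dot products:
  L(u, v) = r_uu · N̂ = 0,
  M(u, v) = r_uv · N̂ = 0,
  N(u, v) = r_vv · N̂ = 5*sqrt(26)*u^2/(26*Abs(u)).
Evaluating at (u, v) = (7, -pi/3):
  L = 0, M = 0, N = 35*sqrt(26)/26.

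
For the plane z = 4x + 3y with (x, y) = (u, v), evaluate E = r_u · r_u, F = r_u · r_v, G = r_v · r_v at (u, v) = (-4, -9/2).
E = 17;  F = 12;  G = 10

Partials: r_u = (1, 0, 4), r_v = (0, 1, 3). As functions of (u, v):
  E = r_u · r_u = 17,
  F = r_u · r_v = 12,
  G = r_v · r_v = 10.
Evaluating at (u, v) = (-4, -9/2): E = 17, F = 12, G = 10.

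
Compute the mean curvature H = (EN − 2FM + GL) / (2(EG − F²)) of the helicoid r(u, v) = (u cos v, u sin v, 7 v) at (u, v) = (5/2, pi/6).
H = 0

With E = 1, F = 0, G = u^2 + 49, L = 0, M = -7/sqrt(u^2 + 49), N = 0, assemble
  H = (EN − 2FM + GL) / (2(EG − F²)) = 0.
At (u, v) = (5/2, pi/6): H = 0.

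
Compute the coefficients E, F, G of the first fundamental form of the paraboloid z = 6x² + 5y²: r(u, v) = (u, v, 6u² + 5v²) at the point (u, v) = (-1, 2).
E = 145;  F = -240;  G = 401

Partials: r_u = (1, 0, 12*u), r_v = (0, 1, 10*v). As functions of (u, v):
  E = r_u · r_u = 144*u^2 + 1,
  F = r_u · r_v = 120*u*v,
  G = r_v · r_v = 100*v^2 + 1.
Evaluating at (u, v) = (-1, 2): E = 145, F = -240, G = 401.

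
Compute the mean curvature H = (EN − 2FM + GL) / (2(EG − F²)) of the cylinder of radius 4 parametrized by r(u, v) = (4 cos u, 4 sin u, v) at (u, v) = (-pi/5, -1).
H = -1/8

With E = 16, F = 0, G = 1, L = -4, M = 0, N = 0, assemble
  H = (EN − 2FM + GL) / (2(EG − F²)) = -1/8.
At (u, v) = (-pi/5, -1): H = -1/8.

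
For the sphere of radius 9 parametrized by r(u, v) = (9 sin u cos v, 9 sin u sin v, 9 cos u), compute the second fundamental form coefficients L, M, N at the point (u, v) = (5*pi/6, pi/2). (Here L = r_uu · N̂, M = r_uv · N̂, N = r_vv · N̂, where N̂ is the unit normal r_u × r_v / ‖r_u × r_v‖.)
L = -9;  M = 0;  N = -9/4

Compute the unit normal N̂(u, v) = (sin(u)^2*cos(v)/Abs(sin(u)), sin(u)^2*sin(v)/Abs(sin(u)), sin(2*u)/(2*Abs(sin(u)))), and the second partials r_uu, r_uv, r_vv. Take dot products:
  L(u, v) = r_uu · N̂ = -9*sin(u)/Abs(sin(u)),
  M(u, v) = r_uv · N̂ = 0,
  N(u, v) = r_vv · N̂ = -9*sin(u)^3/Abs(sin(u)).
Evaluating at (u, v) = (5*pi/6, pi/2):
  L = -9, M = 0, N = -9/4.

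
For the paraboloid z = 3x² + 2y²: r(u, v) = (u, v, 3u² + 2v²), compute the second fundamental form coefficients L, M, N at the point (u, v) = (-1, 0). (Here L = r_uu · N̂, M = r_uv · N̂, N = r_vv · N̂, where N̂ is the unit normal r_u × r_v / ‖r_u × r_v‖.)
L = 6*sqrt(37)/37;  M = 0;  N = 4*sqrt(37)/37

Compute the unit normal N̂(u, v) = (-6*u/sqrt(36*u^2 + 16*v^2 + 1), -4*v/sqrt(36*u^2 + 16*v^2 + 1), 1/sqrt(36*u^2 + 16*v^2 + 1)), and the second partials r_uu, r_uv, r_vv. Take dot products:
  L(u, v) = r_uu · N̂ = 6/sqrt(36*u^2 + 16*v^2 + 1),
  M(u, v) = r_uv · N̂ = 0,
  N(u, v) = r_vv · N̂ = 4/sqrt(36*u^2 + 16*v^2 + 1).
Evaluating at (u, v) = (-1, 0):
  L = 6*sqrt(37)/37, M = 0, N = 4*sqrt(37)/37.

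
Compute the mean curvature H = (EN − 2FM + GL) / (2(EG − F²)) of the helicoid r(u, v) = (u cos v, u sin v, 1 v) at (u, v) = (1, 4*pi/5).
H = 0

With E = 1, F = 0, G = u^2 + 1, L = 0, M = -1/sqrt(u^2 + 1), N = 0, assemble
  H = (EN − 2FM + GL) / (2(EG − F²)) = 0.
At (u, v) = (1, 4*pi/5): H = 0.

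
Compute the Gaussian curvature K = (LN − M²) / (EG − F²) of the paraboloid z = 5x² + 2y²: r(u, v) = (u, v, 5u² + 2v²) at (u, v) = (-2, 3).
K = 8/59405

Coefficients of the first fundamental form: E = 100*u^2 + 1, F = 40*u*v, G = 16*v^2 + 1.
Coefficients of the second fundamental form: L = 10/sqrt(100*u^2 + 16*v^2 + 1), M = 0, N = 4/sqrt(100*u^2 + 16*v^2 + 1).
Assemble K = (LN − M²)/(EG − F²) = 40/(10000*u^4 + 3200*u^2*v^2 + 200*u^2 + 256*v^4 + 32*v^2 + 1). At (u, v) = (-2, 3): K = 8/59405.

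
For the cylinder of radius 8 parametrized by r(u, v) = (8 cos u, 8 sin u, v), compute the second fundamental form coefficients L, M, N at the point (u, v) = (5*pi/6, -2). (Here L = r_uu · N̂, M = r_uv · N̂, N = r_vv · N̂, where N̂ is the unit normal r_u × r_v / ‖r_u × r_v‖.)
L = -8;  M = 0;  N = 0

Compute the unit normal N̂(u, v) = (cos(u), sin(u), 0), and the second partials r_uu, r_uv, r_vv. Take dot products:
  L(u, v) = r_uu · N̂ = -8,
  M(u, v) = r_uv · N̂ = 0,
  N(u, v) = r_vv · N̂ = 0.
Evaluating at (u, v) = (5*pi/6, -2):
  L = -8, M = 0, N = 0.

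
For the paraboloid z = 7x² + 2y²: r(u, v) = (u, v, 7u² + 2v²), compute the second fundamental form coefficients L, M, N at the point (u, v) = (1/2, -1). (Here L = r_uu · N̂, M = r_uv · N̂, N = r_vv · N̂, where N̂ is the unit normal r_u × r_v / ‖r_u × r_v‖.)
L = 7*sqrt(66)/33;  M = 0;  N = 2*sqrt(66)/33

Compute the unit normal N̂(u, v) = (-14*u/sqrt(196*u^2 + 16*v^2 + 1), -4*v/sqrt(196*u^2 + 16*v^2 + 1), 1/sqrt(196*u^2 + 16*v^2 + 1)), and the second partials r_uu, r_uv, r_vv. Take dot products:
  L(u, v) = r_uu · N̂ = 14/sqrt(196*u^2 + 16*v^2 + 1),
  M(u, v) = r_uv · N̂ = 0,
  N(u, v) = r_vv · N̂ = 4/sqrt(196*u^2 + 16*v^2 + 1).
Evaluating at (u, v) = (1/2, -1):
  L = 7*sqrt(66)/33, M = 0, N = 2*sqrt(66)/33.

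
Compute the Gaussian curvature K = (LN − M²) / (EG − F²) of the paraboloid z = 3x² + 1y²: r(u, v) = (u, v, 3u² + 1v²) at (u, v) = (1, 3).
K = 12/5329

Coefficients of the first fundamental form: E = 36*u^2 + 1, F = 12*u*v, G = 4*v^2 + 1.
Coefficients of the second fundamental form: L = 6/sqrt(36*u^2 + 4*v^2 + 1), M = 0, N = 2/sqrt(36*u^2 + 4*v^2 + 1).
Assemble K = (LN − M²)/(EG − F²) = 12/(1296*u^4 + 288*u^2*v^2 + 72*u^2 + 16*v^4 + 8*v^2 + 1). At (u, v) = (1, 3): K = 12/5329.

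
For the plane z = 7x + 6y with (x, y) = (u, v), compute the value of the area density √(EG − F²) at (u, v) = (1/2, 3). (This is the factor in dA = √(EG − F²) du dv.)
√(EG − F²)|_{(1/2, 3)} = sqrt(86)

E = 50, F = 42, G = 37, so EG − F² = 86. Taking the positive square root: √(EG − F²) = sqrt(86). At (u, v) = (1/2, 3): sqrt(86).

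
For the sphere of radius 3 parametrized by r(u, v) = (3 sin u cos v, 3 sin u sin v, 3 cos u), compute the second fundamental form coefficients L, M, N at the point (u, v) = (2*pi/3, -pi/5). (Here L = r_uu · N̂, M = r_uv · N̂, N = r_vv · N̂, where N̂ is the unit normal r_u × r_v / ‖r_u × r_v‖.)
L = -3;  M = 0;  N = -9/4

Compute the unit normal N̂(u, v) = (sin(u)^2*cos(v)/Abs(sin(u)), sin(u)^2*sin(v)/Abs(sin(u)), sin(2*u)/(2*Abs(sin(u)))), and the second partials r_uu, r_uv, r_vv. Take dot products:
  L(u, v) = r_uu · N̂ = -3*sin(u)/Abs(sin(u)),
  M(u, v) = r_uv · N̂ = 0,
  N(u, v) = r_vv · N̂ = -3*sin(u)^3/Abs(sin(u)).
Evaluating at (u, v) = (2*pi/3, -pi/5):
  L = -3, M = 0, N = -9/4.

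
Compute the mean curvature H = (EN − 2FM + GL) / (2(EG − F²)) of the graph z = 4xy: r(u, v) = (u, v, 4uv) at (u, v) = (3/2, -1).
H = 96*sqrt(53)/2809

With E = 16*v^2 + 1, F = 16*u*v, G = 16*u^2 + 1, L = 0, M = 4/sqrt(16*u^2 + 16*v^2 + 1), N = 0, assemble
  H = (EN − 2FM + GL) / (2(EG − F²)) = -64*u*v/(16*u^2 + 16*v^2 + 1)^(3/2).
At (u, v) = (3/2, -1): H = 96*sqrt(53)/2809.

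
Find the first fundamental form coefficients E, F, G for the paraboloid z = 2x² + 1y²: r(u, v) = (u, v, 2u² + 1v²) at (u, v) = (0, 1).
E = 1;  F = 0;  G = 5

Partials: r_u = (1, 0, 4*u), r_v = (0, 1, 2*v). As functions of (u, v):
  E = r_u · r_u = 16*u^2 + 1,
  F = r_u · r_v = 8*u*v,
  G = r_v · r_v = 4*v^2 + 1.
Evaluating at (u, v) = (0, 1): E = 1, F = 0, G = 5.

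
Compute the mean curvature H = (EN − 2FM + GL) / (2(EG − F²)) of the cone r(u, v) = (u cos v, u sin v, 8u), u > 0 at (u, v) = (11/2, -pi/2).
H = 8*sqrt(65)/715

With E = 65, F = 0, G = u^2, L = 0, M = 0, N = 8*sqrt(65)*u^2/(65*Abs(u)), assemble
  H = (EN − 2FM + GL) / (2(EG − F²)) = 4*sqrt(65)/(65*Abs(u)).
At (u, v) = (11/2, -pi/2): H = 8*sqrt(65)/715.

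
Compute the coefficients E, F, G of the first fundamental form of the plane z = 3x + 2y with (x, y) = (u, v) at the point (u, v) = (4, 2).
E = 10;  F = 6;  G = 5

Partials: r_u = (1, 0, 3), r_v = (0, 1, 2). As functions of (u, v):
  E = r_u · r_u = 10,
  F = r_u · r_v = 6,
  G = r_v · r_v = 5.
Evaluating at (u, v) = (4, 2): E = 10, F = 6, G = 5.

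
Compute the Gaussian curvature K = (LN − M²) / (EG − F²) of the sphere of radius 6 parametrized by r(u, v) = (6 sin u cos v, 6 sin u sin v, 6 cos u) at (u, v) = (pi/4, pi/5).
K = 1/36

Coefficients of the first fundamental form: E = 36, F = 0, G = 36*sin(u)^2.
Coefficients of the second fundamental form: L = -6*sin(u)/Abs(sin(u)), M = 0, N = -6*sin(u)^3/Abs(sin(u)).
Assemble K = (LN − M²)/(EG − F²) = 1/36. At (u, v) = (pi/4, pi/5): K = 1/36.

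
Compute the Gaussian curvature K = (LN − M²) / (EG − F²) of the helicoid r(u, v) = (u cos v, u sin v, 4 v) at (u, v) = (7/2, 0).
K = -256/12769

Coefficients of the first fundamental form: E = 1, F = 0, G = u^2 + 16.
Coefficients of the second fundamental form: L = 0, M = -4/sqrt(u^2 + 16), N = 0.
Assemble K = (LN − M²)/(EG − F²) = -16/(u^2 + 16)^2. At (u, v) = (7/2, 0): K = -256/12769.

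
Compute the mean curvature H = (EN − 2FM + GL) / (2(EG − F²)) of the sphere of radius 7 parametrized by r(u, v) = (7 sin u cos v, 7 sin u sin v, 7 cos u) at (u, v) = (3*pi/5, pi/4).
H = -1/7

With E = 49, F = 0, G = 49*sin(u)^2, L = -7*sin(u)/Abs(sin(u)), M = 0, N = -7*sin(u)^3/Abs(sin(u)), assemble
  H = (EN − 2FM + GL) / (2(EG − F²)) = -sin(u)/(7*Abs(sin(u))).
At (u, v) = (3*pi/5, pi/4): H = -1/7.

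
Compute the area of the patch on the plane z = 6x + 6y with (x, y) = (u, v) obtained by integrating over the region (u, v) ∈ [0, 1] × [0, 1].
Area = sqrt(73)

Area = ∫∫ √(EG − F²) du dv with √(EG − F²) = sqrt(73). Integrating over [0, 1] × [0, 1] gives sqrt(73).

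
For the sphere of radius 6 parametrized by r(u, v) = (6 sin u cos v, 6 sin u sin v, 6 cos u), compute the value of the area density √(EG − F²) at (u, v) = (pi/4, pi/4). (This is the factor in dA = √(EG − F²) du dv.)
√(EG − F²)|_{(pi/4, pi/4)} = 18*sqrt(2)

E = 36, F = 0, G = 36*sin(u)^2, so EG − F² = 1296*sin(u)^2. Taking the positive square root: √(EG − F²) = 36*Abs(sin(u)). At (u, v) = (pi/4, pi/4): 18*sqrt(2).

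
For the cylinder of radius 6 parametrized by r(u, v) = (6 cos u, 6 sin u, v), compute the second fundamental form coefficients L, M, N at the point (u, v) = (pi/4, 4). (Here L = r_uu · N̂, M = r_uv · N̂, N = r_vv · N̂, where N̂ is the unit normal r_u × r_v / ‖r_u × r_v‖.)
L = -6;  M = 0;  N = 0

Compute the unit normal N̂(u, v) = (cos(u), sin(u), 0), and the second partials r_uu, r_uv, r_vv. Take dot products:
  L(u, v) = r_uu · N̂ = -6,
  M(u, v) = r_uv · N̂ = 0,
  N(u, v) = r_vv · N̂ = 0.
Evaluating at (u, v) = (pi/4, 4):
  L = -6, M = 0, N = 0.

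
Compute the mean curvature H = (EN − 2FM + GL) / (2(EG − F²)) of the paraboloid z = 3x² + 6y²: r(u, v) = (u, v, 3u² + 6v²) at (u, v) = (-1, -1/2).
H = 333*sqrt(73)/5329

With E = 36*u^2 + 1, F = 72*u*v, G = 144*v^2 + 1, L = 6/sqrt(36*u^2 + 144*v^2 + 1), M = 0, N = 12/sqrt(36*u^2 + 144*v^2 + 1), assemble
  H = (EN − 2FM + GL) / (2(EG − F²)) = 9*(24*u^2 + 48*v^2 + 1)/(36*u^2 + 144*v^2 + 1)^(3/2).
At (u, v) = (-1, -1/2): H = 333*sqrt(73)/5329.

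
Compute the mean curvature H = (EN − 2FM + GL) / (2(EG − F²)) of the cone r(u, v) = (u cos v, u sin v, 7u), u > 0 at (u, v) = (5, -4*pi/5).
H = 7*sqrt(2)/100

With E = 50, F = 0, G = u^2, L = 0, M = 0, N = 7*sqrt(2)*u^2/(10*Abs(u)), assemble
  H = (EN − 2FM + GL) / (2(EG − F²)) = 7*sqrt(2)/(20*Abs(u)).
At (u, v) = (5, -4*pi/5): H = 7*sqrt(2)/100.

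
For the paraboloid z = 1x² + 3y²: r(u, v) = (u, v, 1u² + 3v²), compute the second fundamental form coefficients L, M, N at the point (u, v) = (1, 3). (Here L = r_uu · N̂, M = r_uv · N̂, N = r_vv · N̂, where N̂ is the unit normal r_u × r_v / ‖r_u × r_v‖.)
L = 2*sqrt(329)/329;  M = 0;  N = 6*sqrt(329)/329

Compute the unit normal N̂(u, v) = (-2*u/sqrt(4*u^2 + 36*v^2 + 1), -6*v/sqrt(4*u^2 + 36*v^2 + 1), 1/sqrt(4*u^2 + 36*v^2 + 1)), and the second partials r_uu, r_uv, r_vv. Take dot products:
  L(u, v) = r_uu · N̂ = 2/sqrt(4*u^2 + 36*v^2 + 1),
  M(u, v) = r_uv · N̂ = 0,
  N(u, v) = r_vv · N̂ = 6/sqrt(4*u^2 + 36*v^2 + 1).
Evaluating at (u, v) = (1, 3):
  L = 2*sqrt(329)/329, M = 0, N = 6*sqrt(329)/329.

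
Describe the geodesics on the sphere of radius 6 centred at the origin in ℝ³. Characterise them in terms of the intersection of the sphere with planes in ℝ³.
Geodesics on the sphere of radius 6 are great circles — circles of radius 6 obtained as the intersection of the sphere with planes through the origin (the centre of the sphere).

A curve α(t) of nonzero constant speed on the sphere of radius 6 is a geodesic iff its acceleration α̈ is everywhere normal to the surface, i.e. parallel to the radial vector α(t). Then d/dt(α × α̇) = α̇ × α̇ + α × α̈ = 0, so α × α̇ is a constant vector n ≠ 0 and α(t) · n = 0 for all t: α lies in the plane through the origin with normal n. The intersection of that plane with the sphere is a circle of radius 6 (a great circle). Conversely, a great circle traversed at constant speed has centripetal acceleration pointing at the origin, hence normal to the sphere, so every great circle is a geodesic.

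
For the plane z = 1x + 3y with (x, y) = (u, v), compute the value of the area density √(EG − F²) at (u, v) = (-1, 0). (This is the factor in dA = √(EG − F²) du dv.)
√(EG − F²)|_{(-1, 0)} = sqrt(11)

E = 2, F = 3, G = 10, so EG − F² = 11. Taking the positive square root: √(EG − F²) = sqrt(11). At (u, v) = (-1, 0): sqrt(11).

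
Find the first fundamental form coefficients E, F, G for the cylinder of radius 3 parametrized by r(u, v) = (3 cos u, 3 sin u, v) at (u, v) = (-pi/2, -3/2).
E = 9;  F = 0;  G = 1

Partials: r_u = (-3*sin(u), 3*cos(u), 0), r_v = (0, 0, 1). As functions of (u, v):
  E = r_u · r_u = 9,
  F = r_u · r_v = 0,
  G = r_v · r_v = 1.
Evaluating at (u, v) = (-pi/2, -3/2): E = 9, F = 0, G = 1.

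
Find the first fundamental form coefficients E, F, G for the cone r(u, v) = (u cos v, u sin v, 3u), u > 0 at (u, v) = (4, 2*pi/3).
E = 10;  F = 0;  G = 16

Partials: r_u = (cos(v), sin(v), 3), r_v = (-u*sin(v), u*cos(v), 0). As functions of (u, v):
  E = r_u · r_u = 10,
  F = r_u · r_v = 0,
  G = r_v · r_v = u^2.
Evaluating at (u, v) = (4, 2*pi/3): E = 10, F = 0, G = 16.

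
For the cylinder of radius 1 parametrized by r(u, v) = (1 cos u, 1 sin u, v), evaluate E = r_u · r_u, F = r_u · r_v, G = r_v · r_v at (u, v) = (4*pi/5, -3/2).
E = 1;  F = 0;  G = 1

Partials: r_u = (-sin(u), cos(u), 0), r_v = (0, 0, 1). As functions of (u, v):
  E = r_u · r_u = 1,
  F = r_u · r_v = 0,
  G = r_v · r_v = 1.
Evaluating at (u, v) = (4*pi/5, -3/2): E = 1, F = 0, G = 1.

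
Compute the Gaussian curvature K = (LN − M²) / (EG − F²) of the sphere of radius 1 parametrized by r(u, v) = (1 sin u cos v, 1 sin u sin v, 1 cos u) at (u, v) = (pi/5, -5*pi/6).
K = 1

Coefficients of the first fundamental form: E = 1, F = 0, G = sin(u)^2.
Coefficients of the second fundamental form: L = -sin(u)/Abs(sin(u)), M = 0, N = -sin(u)^3/Abs(sin(u)).
Assemble K = (LN − M²)/(EG − F²) = 1. At (u, v) = (pi/5, -5*pi/6): K = 1.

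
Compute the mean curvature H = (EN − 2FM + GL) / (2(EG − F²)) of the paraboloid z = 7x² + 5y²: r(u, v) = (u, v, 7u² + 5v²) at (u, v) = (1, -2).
H = 1264*sqrt(597)/118803

With E = 196*u^2 + 1, F = 140*u*v, G = 100*v^2 + 1, L = 14/sqrt(196*u^2 + 100*v^2 + 1), M = 0, N = 10/sqrt(196*u^2 + 100*v^2 + 1), assemble
  H = (EN − 2FM + GL) / (2(EG − F²)) = 4*(245*u^2 + 175*v^2 + 3)/(196*u^2 + 100*v^2 + 1)^(3/2).
At (u, v) = (1, -2): H = 1264*sqrt(597)/118803.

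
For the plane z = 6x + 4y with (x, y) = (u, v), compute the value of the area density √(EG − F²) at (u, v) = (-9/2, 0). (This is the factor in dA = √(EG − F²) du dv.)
√(EG − F²)|_{(-9/2, 0)} = sqrt(53)

E = 37, F = 24, G = 17, so EG − F² = 53. Taking the positive square root: √(EG − F²) = sqrt(53). At (u, v) = (-9/2, 0): sqrt(53).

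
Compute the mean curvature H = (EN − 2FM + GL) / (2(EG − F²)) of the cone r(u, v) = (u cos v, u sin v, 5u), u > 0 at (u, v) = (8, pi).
H = 5*sqrt(26)/416

With E = 26, F = 0, G = u^2, L = 0, M = 0, N = 5*sqrt(26)*u^2/(26*Abs(u)), assemble
  H = (EN − 2FM + GL) / (2(EG − F²)) = 5*sqrt(26)/(52*Abs(u)).
At (u, v) = (8, pi): H = 5*sqrt(26)/416.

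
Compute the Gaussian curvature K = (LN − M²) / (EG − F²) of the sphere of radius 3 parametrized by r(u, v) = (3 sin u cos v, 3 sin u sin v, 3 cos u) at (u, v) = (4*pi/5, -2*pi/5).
K = 1/9

Coefficients of the first fundamental form: E = 9, F = 0, G = 9*sin(u)^2.
Coefficients of the second fundamental form: L = -3*sin(u)/Abs(sin(u)), M = 0, N = -3*sin(u)^3/Abs(sin(u)).
Assemble K = (LN − M²)/(EG − F²) = 1/9. At (u, v) = (4*pi/5, -2*pi/5): K = 1/9.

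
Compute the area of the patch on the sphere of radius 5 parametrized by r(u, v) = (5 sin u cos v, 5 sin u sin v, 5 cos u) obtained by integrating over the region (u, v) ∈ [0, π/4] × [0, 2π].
Area = 25*pi*(2 - sqrt(2))

Area = ∫∫ √(EG − F²) du dv with √(EG − F²) = 25*Abs(sin(u)). Integrating over [0, π/4] × [0, 2π] gives 25*pi*(2 - sqrt(2)).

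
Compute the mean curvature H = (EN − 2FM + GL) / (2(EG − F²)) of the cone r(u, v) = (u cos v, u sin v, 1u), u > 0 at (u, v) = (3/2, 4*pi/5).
H = sqrt(2)/6

With E = 2, F = 0, G = u^2, L = 0, M = 0, N = sqrt(2)*u^2/(2*Abs(u)), assemble
  H = (EN − 2FM + GL) / (2(EG − F²)) = sqrt(2)/(4*Abs(u)).
At (u, v) = (3/2, 4*pi/5): H = sqrt(2)/6.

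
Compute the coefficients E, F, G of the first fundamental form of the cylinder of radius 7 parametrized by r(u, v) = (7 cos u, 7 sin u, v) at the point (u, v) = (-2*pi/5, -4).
E = 49;  F = 0;  G = 1

Partials: r_u = (-7*sin(u), 7*cos(u), 0), r_v = (0, 0, 1). As functions of (u, v):
  E = r_u · r_u = 49,
  F = r_u · r_v = 0,
  G = r_v · r_v = 1.
Evaluating at (u, v) = (-2*pi/5, -4): E = 49, F = 0, G = 1.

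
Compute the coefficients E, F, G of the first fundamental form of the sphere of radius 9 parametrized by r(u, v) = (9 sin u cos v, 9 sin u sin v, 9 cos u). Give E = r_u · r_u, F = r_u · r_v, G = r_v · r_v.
E = 81;  F = 0;  G = 81*sin(u)^2

Compute partials: r_u = (9*cos(u)*cos(v), 9*sin(v)*cos(u), -9*sin(u)), r_v = (-9*sin(u)*sin(v), 9*sin(u)*cos(v), 0). Then
  E = r_u · r_u = 81,
  F = r_u · r_v = 0,
  G = r_v · r_v = 81*sin(u)^2.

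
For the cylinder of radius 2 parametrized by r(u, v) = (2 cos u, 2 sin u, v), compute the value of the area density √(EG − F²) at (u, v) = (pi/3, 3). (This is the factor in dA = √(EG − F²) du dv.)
√(EG − F²)|_{(pi/3, 3)} = 2

E = 4, F = 0, G = 1, so EG − F² = 4. Taking the positive square root: √(EG − F²) = 2. At (u, v) = (pi/3, 3): 2.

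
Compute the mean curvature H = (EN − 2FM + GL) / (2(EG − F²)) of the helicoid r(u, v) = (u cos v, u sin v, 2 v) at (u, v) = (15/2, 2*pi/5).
H = 0

With E = 1, F = 0, G = u^2 + 4, L = 0, M = -2/sqrt(u^2 + 4), N = 0, assemble
  H = (EN − 2FM + GL) / (2(EG − F²)) = 0.
At (u, v) = (15/2, 2*pi/5): H = 0.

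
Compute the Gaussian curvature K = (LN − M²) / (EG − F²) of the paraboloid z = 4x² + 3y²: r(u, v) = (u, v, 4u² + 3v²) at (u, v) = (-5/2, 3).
K = 48/525625

Coefficients of the first fundamental form: E = 64*u^2 + 1, F = 48*u*v, G = 36*v^2 + 1.
Coefficients of the second fundamental form: L = 8/sqrt(64*u^2 + 36*v^2 + 1), M = 0, N = 6/sqrt(64*u^2 + 36*v^2 + 1).
Assemble K = (LN − M²)/(EG − F²) = 48/(4096*u^4 + 4608*u^2*v^2 + 128*u^2 + 1296*v^4 + 72*v^2 + 1). At (u, v) = (-5/2, 3): K = 48/525625.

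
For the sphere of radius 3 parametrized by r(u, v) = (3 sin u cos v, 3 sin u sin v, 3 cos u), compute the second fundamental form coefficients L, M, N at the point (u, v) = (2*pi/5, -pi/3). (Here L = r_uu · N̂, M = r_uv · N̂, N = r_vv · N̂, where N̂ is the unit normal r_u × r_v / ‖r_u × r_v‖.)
L = -3;  M = 0;  N = -15/8 - 3*sqrt(5)/8

Compute the unit normal N̂(u, v) = (sin(u)^2*cos(v)/Abs(sin(u)), sin(u)^2*sin(v)/Abs(sin(u)), sin(2*u)/(2*Abs(sin(u)))), and the second partials r_uu, r_uv, r_vv. Take dot products:
  L(u, v) = r_uu · N̂ = -3*sin(u)/Abs(sin(u)),
  M(u, v) = r_uv · N̂ = 0,
  N(u, v) = r_vv · N̂ = -3*sin(u)^3/Abs(sin(u)).
Evaluating at (u, v) = (2*pi/5, -pi/3):
  L = -3, M = 0, N = -15/8 - 3*sqrt(5)/8.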